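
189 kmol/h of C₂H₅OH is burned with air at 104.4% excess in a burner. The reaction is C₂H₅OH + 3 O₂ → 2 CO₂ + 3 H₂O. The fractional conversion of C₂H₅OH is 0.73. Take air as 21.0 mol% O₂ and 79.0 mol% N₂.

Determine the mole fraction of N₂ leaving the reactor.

0.746

Stoichiometric O₂ = 3 × 189 = 567 kmol/h; O₂ fed = 567 × 2.044 = 1159 kmol/h.
N₂ fed = 1159 × 79/21 = 4360 kmol/h.
Fuel reacted = 0.73 × 189 → ξ = 138 kmol/h.
Outlet (n = n₀ + ν ξ):
  C₂H₅OH: 189 − 1(138) = 51.03
  O₂: 1159 − 3(138) = 745
  N₂: 4360 (inert)
  CO₂: 0 + 2(138) = 275.9
  H₂O: 0 + 3(138) = 413.9
Total out = 5846 kmol/h; y_N₂ = 4360 / 5846 = 0.7458.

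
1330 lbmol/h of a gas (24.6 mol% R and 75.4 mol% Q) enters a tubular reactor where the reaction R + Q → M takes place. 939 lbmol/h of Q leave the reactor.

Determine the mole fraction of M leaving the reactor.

0.0504

For Q: n = n₀ − 1ξ → 939 = 1003 − 1ξ, giving ξ = 63.82 lbmol/h.
Outlet amounts (n = n₀ + ν ξ):
  R: 327.2 − 1(63.82) = 263.4
  Q: 1003 − 1(63.82) = 939
  M: 0 + 1(63.82) = 63.82
Total out = 1266 lbmol/h; y_M = 63.82 / 1266 = 0.0504.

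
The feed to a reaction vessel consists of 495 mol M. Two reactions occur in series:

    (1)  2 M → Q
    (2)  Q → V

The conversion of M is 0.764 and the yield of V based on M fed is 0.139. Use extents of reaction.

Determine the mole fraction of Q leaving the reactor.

Conversion of M: M consumed = 2ξ₁ = 0.764 × 495 → ξ₁ = 189.1 mol.
Yield of V: 1ξ₂ / 495 = 0.139 → ξ₂ = 68.81 mol.
Outlet amounts (n = n₀ + Σ ν·ξ):
  M: 495 − 2(189.1) = 116.8
  Q: 0 + 1(189.1) − 1(68.81) = 120.3
  V: 0 + 1(68.81) = 68.81
Total out = 305.9 mol; y_Q = 120.3 / 305.9 = 0.3932.

0.393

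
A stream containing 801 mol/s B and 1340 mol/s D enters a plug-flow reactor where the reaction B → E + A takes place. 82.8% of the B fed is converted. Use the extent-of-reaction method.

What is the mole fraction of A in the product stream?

B reacted = 0.828 × 801 = 663.2 mol/s; ν_B = −1, so ξ = 663.2/1 = 663.2 mol/s.
Outlet amounts (n = n₀ + ν ξ):
  B: 801 − 1(663.2) = 137.8
  E: 0 + 1(663.2) = 663.2
  A: 0 + 1(663.2) = 663.2
  D: 1340 (inert)
Total out = 2804 mol/s; y_A = 663.2 / 2804 = 0.2365.

0.237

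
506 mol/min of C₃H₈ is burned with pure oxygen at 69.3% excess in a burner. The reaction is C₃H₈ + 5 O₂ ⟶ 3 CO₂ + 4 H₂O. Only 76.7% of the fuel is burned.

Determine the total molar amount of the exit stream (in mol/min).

5180 mol/min

Stoichiometric O₂ = 5 × 506 = 2530 mol/min; O₂ fed = 2530 × 1.693 = 4283 mol/min.
Fuel reacted = 0.767 × 506 → ξ = 388.1 mol/min.
Outlet (n = n₀ + ν ξ):
  C₃H₈: 506 − 1(388.1) = 117.9
  O₂: 4283 − 5(388.1) = 2343
  CO₂: 0 + 3(388.1) = 1164
  H₂O: 0 + 4(388.1) = 1552
Total out = 117.9 + 2343 + 1164 + 1552 = 5177 mol/min.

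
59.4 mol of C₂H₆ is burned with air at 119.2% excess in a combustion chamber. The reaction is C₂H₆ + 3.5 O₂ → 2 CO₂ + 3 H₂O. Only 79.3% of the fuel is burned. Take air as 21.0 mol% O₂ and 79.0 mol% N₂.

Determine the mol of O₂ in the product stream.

Stoichiometric O₂ = 3.5 × 59.4 = 207.9 mol; O₂ fed = 207.9 × 2.192 = 455.7 mol.
N₂ fed = 455.7 × 79/21 = 1714 mol.
Fuel reacted = 0.793 × 59.4 → ξ = 47.1 mol.
Outlet (n = n₀ + ν ξ):
  C₂H₆: 59.4 − 1(47.1) = 12.3
  O₂: 455.7 − 3.5(47.1) = 290.9
  N₂: 1714 (inert)
  CO₂: 0 + 2(47.1) = 94.21
  H₂O: 0 + 3(47.1) = 141.3

291 mol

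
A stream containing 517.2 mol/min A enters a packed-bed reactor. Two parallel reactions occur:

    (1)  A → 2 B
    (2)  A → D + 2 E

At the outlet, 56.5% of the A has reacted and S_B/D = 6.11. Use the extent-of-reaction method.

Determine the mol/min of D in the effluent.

72.1 mol/min

Conversion of A: A consumed = 0.565 × 517.2 = 292.2 mol/min = 1ξ₁ + 1ξ₂.
Selectivity: 2ξ₁ / (1ξ₂) = 6.11 → ξ₁ = 3.055 ξ₂.
Substitute: (1·3.055 + 1) ξ₂ = 292.2 → ξ₂ = 72.06 mol/min, ξ₁ = 220.2 mol/min.
Outlet amounts (n = n₀ + Σ ν·ξ):
  A: 517.2 − 1(220.2) − 1(72.06) = 225
  B: 0 + 2(220.2) = 440.3
  D: 0 + 1(72.06) = 72.06
  E: 0 + 2(72.06) = 144.1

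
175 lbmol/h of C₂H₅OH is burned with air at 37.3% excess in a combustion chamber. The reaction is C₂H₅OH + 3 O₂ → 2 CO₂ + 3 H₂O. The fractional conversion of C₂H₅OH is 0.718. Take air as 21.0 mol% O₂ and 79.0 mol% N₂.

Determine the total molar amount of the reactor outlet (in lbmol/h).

3730 lbmol/h

Stoichiometric O₂ = 3 × 175 = 525 lbmol/h; O₂ fed = 525 × 1.373 = 720.8 lbmol/h.
N₂ fed = 720.8 × 79/21 = 2712 lbmol/h.
Fuel reacted = 0.718 × 175 → ξ = 125.6 lbmol/h.
Outlet (n = n₀ + ν ξ):
  C₂H₅OH: 175 − 1(125.6) = 49.35
  O₂: 720.8 − 3(125.6) = 343.9
  N₂: 2712 (inert)
  CO₂: 0 + 2(125.6) = 251.3
  H₂O: 0 + 3(125.6) = 376.9
Total out = 49.35 + 343.9 + 2712 + 251.3 + 376.9 = 3733 lbmol/h.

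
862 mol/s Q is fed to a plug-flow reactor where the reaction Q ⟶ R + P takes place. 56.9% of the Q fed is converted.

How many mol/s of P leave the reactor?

490 mol/s

Q reacted = 0.569 × 862 = 490.5 mol/s; ν_Q = −1, so ξ = 490.5/1 = 490.5 mol/s.
Outlet amounts (n = n₀ + ν ξ):
  Q: 862 − 1(490.5) = 371.5
  R: 0 + 1(490.5) = 490.5
  P: 0 + 1(490.5) = 490.5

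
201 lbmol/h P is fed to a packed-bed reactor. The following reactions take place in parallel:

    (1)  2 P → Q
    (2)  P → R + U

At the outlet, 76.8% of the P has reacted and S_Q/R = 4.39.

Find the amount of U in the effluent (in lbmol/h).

15.8 lbmol/h

Conversion of P: P consumed = 0.768 × 201 = 154.4 lbmol/h = 2ξ₁ + 1ξ₂.
Selectivity: 1ξ₁ / (1ξ₂) = 4.39 → ξ₁ = 4.39 ξ₂.
Substitute: (2·4.39 + 1) ξ₂ = 154.4 → ξ₂ = 15.78 lbmol/h, ξ₁ = 69.29 lbmol/h.
Outlet amounts (n = n₀ + Σ ν·ξ):
  P: 201 − 2(69.29) − 1(15.78) = 46.63
  Q: 0 + 1(69.29) = 69.29
  R: 0 + 1(15.78) = 15.78
  U: 0 + 1(15.78) = 15.78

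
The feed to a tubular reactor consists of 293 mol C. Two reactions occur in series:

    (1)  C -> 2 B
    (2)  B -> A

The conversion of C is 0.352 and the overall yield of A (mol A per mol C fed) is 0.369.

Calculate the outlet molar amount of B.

Conversion of C: C consumed = 1ξ₁ = 0.352 × 293 → ξ₁ = 103.1 mol.
Yield of A: 1ξ₂ / 293 = 0.369 → ξ₂ = 108.1 mol.
Outlet amounts (n = n₀ + Σ ν·ξ):
  C: 293 − 1(103.1) = 189.9
  B: 0 + 2(103.1) − 1(108.1) = 98.15
  A: 0 + 1(108.1) = 108.1

98.2 mol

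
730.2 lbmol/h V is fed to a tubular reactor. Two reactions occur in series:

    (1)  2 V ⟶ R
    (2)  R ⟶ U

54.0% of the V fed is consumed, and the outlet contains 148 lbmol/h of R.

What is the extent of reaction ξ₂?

Conversion of V: V consumed = 2ξ₁ = 0.54 × 730.2 → ξ₁ = 197.2 lbmol/h.
R balance: n_R = 0 + 1ξ₁ − 1ξ₂ = 148 → ξ₂ = (1·197.2 − 148)/1 = 49.15 lbmol/h.
Outlet amounts (n = n₀ + Σ ν·ξ):
  V: 730.2 − 2(197.2) = 335.9
  R: 0 + 1(197.2) − 1(49.15) = 148
  U: 0 + 1(49.15) = 49.15

ξ₂ = 49.2 lbmol/h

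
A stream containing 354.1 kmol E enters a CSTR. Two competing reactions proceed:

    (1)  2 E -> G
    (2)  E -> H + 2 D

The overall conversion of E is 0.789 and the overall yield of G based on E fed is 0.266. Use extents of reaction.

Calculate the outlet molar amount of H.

91 kmol

Yield of G: 1ξ₁ / 354.1 = 0.266 → ξ₁ = 94.19 kmol.
Conversion of E: 2ξ₁ + 1ξ₂ = 0.789 × 354.1 = 279.4 → ξ₂ = 91 kmol.
Outlet amounts (n = n₀ + Σ ν·ξ):
  E: 354.1 − 2(94.19) − 1(91) = 74.72
  G: 0 + 1(94.19) = 94.19
  H: 0 + 1(91) = 91
  D: 0 + 2(91) = 182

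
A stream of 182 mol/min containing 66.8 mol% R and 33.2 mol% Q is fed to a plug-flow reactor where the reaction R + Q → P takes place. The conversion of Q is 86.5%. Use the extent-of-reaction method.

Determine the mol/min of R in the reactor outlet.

69.3 mol/min

Q reacted = 0.865 × 60.42 = 52.27 mol/min; ν_Q = −1, so ξ = 52.27/1 = 52.27 mol/min.
Outlet amounts (n = n₀ + ν ξ):
  R: 121.6 − 1(52.27) = 69.31
  Q: 60.42 − 1(52.27) = 8.157
  P: 0 + 1(52.27) = 52.27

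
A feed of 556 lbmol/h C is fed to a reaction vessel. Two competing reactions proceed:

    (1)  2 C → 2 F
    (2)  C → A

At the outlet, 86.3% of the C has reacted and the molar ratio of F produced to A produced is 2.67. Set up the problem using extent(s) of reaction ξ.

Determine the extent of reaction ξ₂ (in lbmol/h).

Conversion of C: C consumed = 0.863 × 556 = 479.8 lbmol/h = 2ξ₁ + 1ξ₂.
Selectivity: 2ξ₁ / (1ξ₂) = 2.67 → ξ₁ = 1.335 ξ₂.
Substitute: (2·1.335 + 1) ξ₂ = 479.8 → ξ₂ = 130.7 lbmol/h, ξ₁ = 174.5 lbmol/h.
Outlet amounts (n = n₀ + Σ ν·ξ):
  C: 556 − 2(174.5) − 1(130.7) = 76.17
  F: 0 + 2(174.5) = 349.1
  A: 0 + 1(130.7) = 130.7

ξ₂ = 131 lbmol/h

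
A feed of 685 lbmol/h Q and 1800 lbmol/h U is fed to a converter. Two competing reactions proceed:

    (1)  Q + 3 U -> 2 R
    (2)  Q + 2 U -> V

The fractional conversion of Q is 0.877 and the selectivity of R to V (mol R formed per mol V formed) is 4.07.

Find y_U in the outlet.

0.152

Conversion of Q: Q consumed = 0.877 × 685 = 600.7 lbmol/h = 1ξ₁ + 1ξ₂.
Selectivity: 2ξ₁ / (1ξ₂) = 4.07 → ξ₁ = 2.035 ξ₂.
Substitute: (1·2.035 + 1) ξ₂ = 600.7 → ξ₂ = 197.9 lbmol/h, ξ₁ = 402.8 lbmol/h.
Outlet amounts (n = n₀ + Σ ν·ξ):
  Q: 685 − 1(402.8) − 1(197.9) = 84.25
  U: 1800 − 3(402.8) − 2(197.9) = 195.7
  R: 0 + 2(402.8) = 805.6
  V: 0 + 1(197.9) = 197.9
Total out = 1284 lbmol/h; y_U = 195.7 / 1284 = 0.1525.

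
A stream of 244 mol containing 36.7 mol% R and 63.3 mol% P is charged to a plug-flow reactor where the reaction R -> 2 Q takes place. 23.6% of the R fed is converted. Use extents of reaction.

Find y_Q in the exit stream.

0.159

R reacted = 0.236 × 89.55 = 21.13 mol; ν_R = −1, so ξ = 21.13/1 = 21.13 mol.
Outlet amounts (n = n₀ + ν ξ):
  R: 89.55 − 1(21.13) = 68.41
  Q: 0 + 2(21.13) = 42.27
  P: 154.5 (inert)
Total out = 265.1 mol; y_Q = 42.27 / 265.1 = 0.1594.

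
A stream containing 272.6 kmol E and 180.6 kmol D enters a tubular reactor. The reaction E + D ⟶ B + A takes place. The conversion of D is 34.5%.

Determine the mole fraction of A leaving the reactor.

D reacted = 0.345 × 180.6 = 62.31 kmol; ν_D = −1, so ξ = 62.31/1 = 62.31 kmol.
Outlet amounts (n = n₀ + ν ξ):
  E: 272.6 − 1(62.31) = 210.3
  D: 180.6 − 1(62.31) = 118.3
  B: 0 + 1(62.31) = 62.31
  A: 0 + 1(62.31) = 62.31
Total out = 453.2 kmol; y_A = 62.31 / 453.2 = 0.1375.

0.137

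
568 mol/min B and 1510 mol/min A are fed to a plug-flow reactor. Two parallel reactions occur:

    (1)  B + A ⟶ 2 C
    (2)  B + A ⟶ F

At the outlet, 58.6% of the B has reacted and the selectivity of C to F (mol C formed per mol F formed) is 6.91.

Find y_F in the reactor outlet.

Conversion of B: B consumed = 0.586 × 568 = 332.8 mol/min = 1ξ₁ + 1ξ₂.
Selectivity: 2ξ₁ / (1ξ₂) = 6.91 → ξ₁ = 3.455 ξ₂.
Substitute: (1·3.455 + 1) ξ₂ = 332.8 → ξ₂ = 74.71 mol/min, ξ₁ = 258.1 mol/min.
Outlet amounts (n = n₀ + Σ ν·ξ):
  B: 568 − 1(258.1) − 1(74.71) = 235.2
  A: 1510 − 1(258.1) − 1(74.71) = 1177
  C: 0 + 2(258.1) = 516.3
  F: 0 + 1(74.71) = 74.71
Total out = 2003 mol/min; y_F = 74.71 / 2003 = 0.0373.

0.0373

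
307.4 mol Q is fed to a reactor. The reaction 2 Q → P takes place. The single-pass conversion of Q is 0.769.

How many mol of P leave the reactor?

118 mol

Q reacted = 0.769 × 307.4 = 236.4 mol; ν_Q = −2, so ξ = 236.4/2 = 118.2 mol.
Outlet amounts (n = n₀ + ν ξ):
  Q: 307.4 − 2(118.2) = 71.01
  P: 0 + 1(118.2) = 118.2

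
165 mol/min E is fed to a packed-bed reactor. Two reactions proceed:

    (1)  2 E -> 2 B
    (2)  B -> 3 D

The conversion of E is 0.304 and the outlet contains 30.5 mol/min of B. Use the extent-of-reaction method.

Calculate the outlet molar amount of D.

Conversion of E: E consumed = 2ξ₁ = 0.304 × 165 → ξ₁ = 25.08 mol/min.
B balance: n_B = 0 + 2ξ₁ − 1ξ₂ = 30.5 → ξ₂ = (2·25.08 − 30.5)/1 = 19.66 mol/min.
Outlet amounts (n = n₀ + Σ ν·ξ):
  E: 165 − 2(25.08) = 114.8
  B: 0 + 2(25.08) − 1(19.66) = 30.5
  D: 0 + 3(19.66) = 58.98

59 mol/min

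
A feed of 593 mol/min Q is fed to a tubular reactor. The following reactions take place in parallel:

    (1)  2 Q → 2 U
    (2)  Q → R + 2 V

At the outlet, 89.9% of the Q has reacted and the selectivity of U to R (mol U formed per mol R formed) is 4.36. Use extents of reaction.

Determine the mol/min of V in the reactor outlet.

199 mol/min

Conversion of Q: Q consumed = 0.899 × 593 = 533.1 mol/min = 2ξ₁ + 1ξ₂.
Selectivity: 2ξ₁ / (1ξ₂) = 4.36 → ξ₁ = 2.18 ξ₂.
Substitute: (2·2.18 + 1) ξ₂ = 533.1 → ξ₂ = 99.46 mol/min, ξ₁ = 216.8 mol/min.
Outlet amounts (n = n₀ + Σ ν·ξ):
  Q: 593 − 2(216.8) − 1(99.46) = 59.89
  U: 0 + 2(216.8) = 433.6
  R: 0 + 1(99.46) = 99.46
  V: 0 + 2(99.46) = 198.9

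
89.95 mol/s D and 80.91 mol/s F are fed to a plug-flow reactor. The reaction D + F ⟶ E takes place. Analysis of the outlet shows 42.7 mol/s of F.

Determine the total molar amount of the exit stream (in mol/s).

133 mol/s

For F: n = n₀ − 1ξ → 42.7 = 80.91 − 1ξ, giving ξ = 38.21 mol/s.
Outlet amounts (n = n₀ + ν ξ):
  D: 89.95 − 1(38.21) = 51.74
  F: 80.91 − 1(38.21) = 42.7
  E: 0 + 1(38.21) = 38.21
Total out = 51.74 + 42.7 + 38.21 = 132.7 mol/s.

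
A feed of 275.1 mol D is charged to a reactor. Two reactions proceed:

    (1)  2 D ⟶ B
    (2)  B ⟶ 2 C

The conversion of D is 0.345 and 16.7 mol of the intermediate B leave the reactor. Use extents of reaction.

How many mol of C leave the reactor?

61.5 mol

Conversion of D: D consumed = 2ξ₁ = 0.345 × 275.1 → ξ₁ = 47.45 mol.
B balance: n_B = 0 + 1ξ₁ − 1ξ₂ = 16.7 → ξ₂ = (1·47.45 − 16.7)/1 = 30.75 mol.
Outlet amounts (n = n₀ + Σ ν·ξ):
  D: 275.1 − 2(47.45) = 180.2
  B: 0 + 1(47.45) − 1(30.75) = 16.7
  C: 0 + 2(30.75) = 61.51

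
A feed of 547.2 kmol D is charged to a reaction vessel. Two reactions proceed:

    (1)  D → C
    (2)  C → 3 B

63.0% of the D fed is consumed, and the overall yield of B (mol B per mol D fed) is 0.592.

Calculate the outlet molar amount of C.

Conversion of D: D consumed = 1ξ₁ = 0.63 × 547.2 → ξ₁ = 344.7 kmol.
Yield of B: 3ξ₂ / 547.2 = 0.592 → ξ₂ = 108 kmol.
Outlet amounts (n = n₀ + Σ ν·ξ):
  D: 547.2 − 1(344.7) = 202.5
  C: 0 + 1(344.7) − 1(108) = 236.8
  B: 0 + 3(108) = 323.9

237 kmol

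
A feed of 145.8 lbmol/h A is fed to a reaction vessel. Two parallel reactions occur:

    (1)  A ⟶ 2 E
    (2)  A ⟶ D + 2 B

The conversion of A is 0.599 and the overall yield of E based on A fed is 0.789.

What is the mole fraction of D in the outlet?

0.113

Yield of E: 2ξ₁ / 145.8 = 0.789 → ξ₁ = 57.52 lbmol/h.
Conversion of A: 1ξ₁ + 1ξ₂ = 0.599 × 145.8 = 87.33 → ξ₂ = 29.82 lbmol/h.
Outlet amounts (n = n₀ + Σ ν·ξ):
  A: 145.8 − 1(57.52) − 1(29.82) = 58.47
  E: 0 + 2(57.52) = 115
  D: 0 + 1(29.82) = 29.82
  B: 0 + 2(29.82) = 59.63
Total out = 263 lbmol/h; y_D = 29.82 / 263 = 0.1134.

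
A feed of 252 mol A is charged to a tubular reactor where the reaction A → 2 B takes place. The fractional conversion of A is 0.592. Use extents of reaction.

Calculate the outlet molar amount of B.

A reacted = 0.592 × 252 = 149.2 mol; ν_A = −1, so ξ = 149.2/1 = 149.2 mol.
Outlet amounts (n = n₀ + ν ξ):
  A: 252 − 1(149.2) = 102.8
  B: 0 + 2(149.2) = 298.4

298 mol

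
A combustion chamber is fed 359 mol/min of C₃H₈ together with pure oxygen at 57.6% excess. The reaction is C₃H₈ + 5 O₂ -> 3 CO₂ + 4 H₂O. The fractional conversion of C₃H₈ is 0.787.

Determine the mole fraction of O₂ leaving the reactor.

0.408

Stoichiometric O₂ = 5 × 359 = 1795 mol/min; O₂ fed = 1795 × 1.576 = 2829 mol/min.
Fuel reacted = 0.787 × 359 → ξ = 282.5 mol/min.
Outlet (n = n₀ + ν ξ):
  C₃H₈: 359 − 1(282.5) = 76.47
  O₂: 2829 − 5(282.5) = 1416
  CO₂: 0 + 3(282.5) = 847.6
  H₂O: 0 + 4(282.5) = 1130
Total out = 3470 mol/min; y_O₂ = 1416 / 3470 = 0.4081.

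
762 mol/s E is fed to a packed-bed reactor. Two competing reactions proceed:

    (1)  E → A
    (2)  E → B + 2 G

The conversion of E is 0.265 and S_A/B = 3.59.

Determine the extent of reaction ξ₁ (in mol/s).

ξ₁ = 158 mol/s

Conversion of E: E consumed = 0.265 × 762 = 201.9 mol/s = 1ξ₁ + 1ξ₂.
Selectivity: 1ξ₁ / (1ξ₂) = 3.59 → ξ₁ = 3.59 ξ₂.
Substitute: (1·3.59 + 1) ξ₂ = 201.9 → ξ₂ = 43.99 mol/s, ξ₁ = 157.9 mol/s.
Outlet amounts (n = n₀ + Σ ν·ξ):
  E: 762 − 1(157.9) − 1(43.99) = 560.1
  A: 0 + 1(157.9) = 157.9
  B: 0 + 1(43.99) = 43.99
  G: 0 + 2(43.99) = 87.99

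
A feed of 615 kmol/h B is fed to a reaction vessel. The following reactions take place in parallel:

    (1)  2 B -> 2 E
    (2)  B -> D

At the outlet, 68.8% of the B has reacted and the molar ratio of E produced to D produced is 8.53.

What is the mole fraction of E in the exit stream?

0.616

Conversion of B: B consumed = 0.688 × 615 = 423.1 kmol/h = 2ξ₁ + 1ξ₂.
Selectivity: 2ξ₁ / (1ξ₂) = 8.53 → ξ₁ = 4.265 ξ₂.
Substitute: (2·4.265 + 1) ξ₂ = 423.1 → ξ₂ = 44.4 kmol/h, ξ₁ = 189.4 kmol/h.
Outlet amounts (n = n₀ + Σ ν·ξ):
  B: 615 − 2(189.4) − 1(44.4) = 191.9
  E: 0 + 2(189.4) = 378.7
  D: 0 + 1(44.4) = 44.4
Total out = 615 kmol/h; y_E = 378.7 / 615 = 0.6158.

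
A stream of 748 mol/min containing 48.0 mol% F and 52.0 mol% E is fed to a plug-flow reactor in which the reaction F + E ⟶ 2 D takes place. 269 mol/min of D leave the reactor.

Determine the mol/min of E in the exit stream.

254 mol/min

For D: n = n₀ + 2ξ → 269 = 0 + 2ξ, giving ξ = 134.5 mol/min.
Outlet amounts (n = n₀ + ν ξ):
  F: 359 − 1(134.5) = 224.5
  E: 389 − 1(134.5) = 254.5
  D: 0 + 2(134.5) = 269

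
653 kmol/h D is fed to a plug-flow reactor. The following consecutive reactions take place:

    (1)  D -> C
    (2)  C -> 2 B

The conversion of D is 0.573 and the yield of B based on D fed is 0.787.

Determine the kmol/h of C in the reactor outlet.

Conversion of D: D consumed = 1ξ₁ = 0.573 × 653 → ξ₁ = 374.2 kmol/h.
Yield of B: 2ξ₂ / 653 = 0.787 → ξ₂ = 257 kmol/h.
Outlet amounts (n = n₀ + Σ ν·ξ):
  D: 653 − 1(374.2) = 278.8
  C: 0 + 1(374.2) − 1(257) = 117.2
  B: 0 + 2(257) = 513.9

117 kmol/h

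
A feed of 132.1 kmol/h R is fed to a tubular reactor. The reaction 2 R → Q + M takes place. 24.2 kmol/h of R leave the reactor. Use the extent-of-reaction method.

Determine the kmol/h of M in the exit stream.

For R: n = n₀ − 2ξ → 24.2 = 132.1 − 2ξ, giving ξ = 53.95 kmol/h.
Outlet amounts (n = n₀ + ν ξ):
  R: 132.1 − 2(53.95) = 24.2
  Q: 0 + 1(53.95) = 53.95
  M: 0 + 1(53.95) = 53.95

53.9 kmol/h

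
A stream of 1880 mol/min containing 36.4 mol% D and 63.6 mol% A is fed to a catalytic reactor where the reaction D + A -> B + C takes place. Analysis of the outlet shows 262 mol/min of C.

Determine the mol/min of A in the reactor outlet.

934 mol/min

For C: n = n₀ + 1ξ → 262 = 0 + 1ξ, giving ξ = 262 mol/min.
Outlet amounts (n = n₀ + ν ξ):
  D: 684.3 − 1(262) = 422.3
  A: 1196 − 1(262) = 933.7
  B: 0 + 1(262) = 262
  C: 0 + 1(262) = 262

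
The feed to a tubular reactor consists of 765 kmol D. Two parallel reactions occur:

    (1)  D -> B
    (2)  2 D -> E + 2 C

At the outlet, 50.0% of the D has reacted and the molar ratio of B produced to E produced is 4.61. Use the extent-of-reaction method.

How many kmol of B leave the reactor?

267 kmol

Conversion of D: D consumed = 0.5 × 765 = 382.5 kmol = 1ξ₁ + 2ξ₂.
Selectivity: 1ξ₁ / (1ξ₂) = 4.61 → ξ₁ = 4.61 ξ₂.
Substitute: (1·4.61 + 2) ξ₂ = 382.5 → ξ₂ = 57.87 kmol, ξ₁ = 266.8 kmol.
Outlet amounts (n = n₀ + Σ ν·ξ):
  D: 765 − 1(266.8) − 2(57.87) = 382.5
  B: 0 + 1(266.8) = 266.8
  E: 0 + 1(57.87) = 57.87
  C: 0 + 2(57.87) = 115.7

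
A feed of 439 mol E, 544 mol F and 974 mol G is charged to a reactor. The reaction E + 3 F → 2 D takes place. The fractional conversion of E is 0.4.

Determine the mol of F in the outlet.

17.2 mol

E reacted = 0.4 × 439 = 175.6 mol; ν_E = −1, so ξ = 175.6/1 = 175.6 mol.
Outlet amounts (n = n₀ + ν ξ):
  E: 439 − 1(175.6) = 263.4
  F: 544 − 3(175.6) = 17.2
  D: 0 + 2(175.6) = 351.2
  G: 974 (inert)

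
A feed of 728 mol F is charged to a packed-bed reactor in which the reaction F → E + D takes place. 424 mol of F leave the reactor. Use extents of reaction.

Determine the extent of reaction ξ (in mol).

ξ = 304 mol

For F: n = n₀ − 1ξ → 424 = 728 − 1ξ, giving ξ = 304 mol.
Outlet amounts (n = n₀ + ν ξ):
  F: 728 − 1(304) = 424
  E: 0 + 1(304) = 304
  D: 0 + 1(304) = 304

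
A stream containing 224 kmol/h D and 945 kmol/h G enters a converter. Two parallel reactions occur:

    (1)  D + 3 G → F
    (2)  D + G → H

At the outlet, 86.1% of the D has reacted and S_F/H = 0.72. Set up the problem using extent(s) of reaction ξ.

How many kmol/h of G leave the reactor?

Conversion of D: D consumed = 0.861 × 224 = 192.9 kmol/h = 1ξ₁ + 1ξ₂.
Selectivity: 1ξ₁ / (1ξ₂) = 0.72 → ξ₁ = 0.72 ξ₂.
Substitute: (1·0.72 + 1) ξ₂ = 192.9 → ξ₂ = 112.1 kmol/h, ξ₁ = 80.73 kmol/h.
Outlet amounts (n = n₀ + Σ ν·ξ):
  D: 224 − 1(80.73) − 1(112.1) = 31.14
  G: 945 − 3(80.73) − 1(112.1) = 590.7
  F: 0 + 1(80.73) = 80.73
  H: 0 + 1(112.1) = 112.1

591 kmol/h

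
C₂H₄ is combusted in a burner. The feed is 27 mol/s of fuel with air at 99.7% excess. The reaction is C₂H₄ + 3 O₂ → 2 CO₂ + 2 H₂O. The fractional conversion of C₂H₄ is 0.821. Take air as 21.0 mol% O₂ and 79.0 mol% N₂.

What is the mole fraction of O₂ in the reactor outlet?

Stoichiometric O₂ = 3 × 27 = 81 mol/s; O₂ fed = 81 × 1.997 = 161.8 mol/s.
N₂ fed = 161.8 × 79/21 = 608.5 mol/s.
Fuel reacted = 0.821 × 27 → ξ = 22.17 mol/s.
Outlet (n = n₀ + ν ξ):
  C₂H₄: 27 − 1(22.17) = 4.833
  O₂: 161.8 − 3(22.17) = 95.26
  N₂: 608.5 (inert)
  CO₂: 0 + 2(22.17) = 44.33
  H₂O: 0 + 2(22.17) = 44.33
Total out = 797.3 mol/s; y_O₂ = 95.26 / 797.3 = 0.1195.

0.119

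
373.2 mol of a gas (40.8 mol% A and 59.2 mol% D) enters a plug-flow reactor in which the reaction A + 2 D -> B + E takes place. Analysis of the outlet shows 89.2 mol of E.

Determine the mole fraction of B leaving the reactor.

For E: n = n₀ + 1ξ → 89.2 = 0 + 1ξ, giving ξ = 89.2 mol.
Outlet amounts (n = n₀ + ν ξ):
  A: 152.3 − 1(89.2) = 63.07
  D: 220.9 − 2(89.2) = 42.53
  B: 0 + 1(89.2) = 89.2
  E: 0 + 1(89.2) = 89.2
Total out = 284 mol; y_B = 89.2 / 284 = 0.3141.

0.314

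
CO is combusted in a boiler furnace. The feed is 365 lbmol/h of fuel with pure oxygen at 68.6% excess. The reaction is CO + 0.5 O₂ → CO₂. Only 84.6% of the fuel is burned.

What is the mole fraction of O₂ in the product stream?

0.296

Stoichiometric O₂ = 0.5 × 365 = 182.5 lbmol/h; O₂ fed = 182.5 × 1.686 = 307.7 lbmol/h.
Fuel reacted = 0.846 × 365 → ξ = 308.8 lbmol/h.
Outlet (n = n₀ + ν ξ):
  CO: 365 − 1(308.8) = 56.21
  O₂: 307.7 − 0.5(308.8) = 153.3
  CO₂: 0 + 1(308.8) = 308.8
Total out = 518.3 lbmol/h; y_O₂ = 153.3 / 518.3 = 0.2958.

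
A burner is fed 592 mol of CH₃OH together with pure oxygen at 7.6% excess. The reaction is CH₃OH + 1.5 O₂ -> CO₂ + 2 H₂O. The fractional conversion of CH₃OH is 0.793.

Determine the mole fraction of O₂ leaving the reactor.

0.141

Stoichiometric O₂ = 1.5 × 592 = 888 mol; O₂ fed = 888 × 1.076 = 955.5 mol.
Fuel reacted = 0.793 × 592 → ξ = 469.5 mol.
Outlet (n = n₀ + ν ξ):
  CH₃OH: 592 − 1(469.5) = 122.5
  O₂: 955.5 − 1.5(469.5) = 251.3
  CO₂: 0 + 1(469.5) = 469.5
  H₂O: 0 + 2(469.5) = 938.9
Total out = 1782 mol; y_O₂ = 251.3 / 1782 = 0.141.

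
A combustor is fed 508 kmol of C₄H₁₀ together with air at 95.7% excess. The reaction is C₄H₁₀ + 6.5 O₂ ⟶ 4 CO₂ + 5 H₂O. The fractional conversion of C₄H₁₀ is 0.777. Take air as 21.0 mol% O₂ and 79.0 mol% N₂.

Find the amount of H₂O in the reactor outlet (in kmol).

Stoichiometric O₂ = 6.5 × 508 = 3302 kmol; O₂ fed = 3302 × 1.957 = 6462 kmol.
N₂ fed = 6462 × 79/21 = 24310 kmol.
Fuel reacted = 0.777 × 508 → ξ = 394.7 kmol.
Outlet (n = n₀ + ν ξ):
  C₄H₁₀: 508 − 1(394.7) = 113.3
  O₂: 6462 − 6.5(394.7) = 3896
  N₂: 24310 (inert)
  CO₂: 0 + 4(394.7) = 1579
  H₂O: 0 + 5(394.7) = 1974

1970 kmol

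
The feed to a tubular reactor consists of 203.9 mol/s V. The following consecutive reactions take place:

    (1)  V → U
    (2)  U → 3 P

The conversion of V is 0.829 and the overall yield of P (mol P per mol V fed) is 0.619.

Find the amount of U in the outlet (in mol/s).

Conversion of V: V consumed = 1ξ₁ = 0.829 × 203.9 → ξ₁ = 169 mol/s.
Yield of P: 3ξ₂ / 203.9 = 0.619 → ξ₂ = 42.07 mol/s.
Outlet amounts (n = n₀ + Σ ν·ξ):
  V: 203.9 − 1(169) = 34.87
  U: 0 + 1(169) − 1(42.07) = 127
  P: 0 + 3(42.07) = 126.2

127 mol/s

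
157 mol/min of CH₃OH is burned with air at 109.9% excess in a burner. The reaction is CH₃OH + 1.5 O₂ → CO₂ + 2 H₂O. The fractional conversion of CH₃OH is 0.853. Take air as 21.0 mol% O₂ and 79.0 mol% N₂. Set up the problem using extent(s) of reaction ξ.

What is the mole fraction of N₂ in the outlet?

Stoichiometric O₂ = 1.5 × 157 = 235.5 mol/min; O₂ fed = 235.5 × 2.099 = 494.3 mol/min.
N₂ fed = 494.3 × 79/21 = 1860 mol/min.
Fuel reacted = 0.853 × 157 → ξ = 133.9 mol/min.
Outlet (n = n₀ + ν ξ):
  CH₃OH: 157 − 1(133.9) = 23.08
  O₂: 494.3 − 1.5(133.9) = 293.4
  N₂: 1860 (inert)
  CO₂: 0 + 1(133.9) = 133.9
  H₂O: 0 + 2(133.9) = 267.8
Total out = 2578 mol/min; y_N₂ = 1860 / 2578 = 0.7214.

0.721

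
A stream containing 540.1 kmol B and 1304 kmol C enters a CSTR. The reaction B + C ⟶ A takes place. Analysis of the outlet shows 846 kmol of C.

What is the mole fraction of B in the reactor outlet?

For C: n = n₀ − 1ξ → 846 = 1304 − 1ξ, giving ξ = 458 kmol.
Outlet amounts (n = n₀ + ν ξ):
  B: 540.1 − 1(458) = 82.1
  C: 1304 − 1(458) = 846
  A: 0 + 1(458) = 458
Total out = 1386 kmol; y_B = 82.1 / 1386 = 0.05923.

0.0592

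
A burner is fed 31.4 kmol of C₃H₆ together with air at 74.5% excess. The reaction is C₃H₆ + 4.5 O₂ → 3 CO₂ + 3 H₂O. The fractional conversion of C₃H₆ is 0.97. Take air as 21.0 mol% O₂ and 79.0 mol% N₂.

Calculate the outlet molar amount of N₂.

Stoichiometric O₂ = 4.5 × 31.4 = 141.3 kmol; O₂ fed = 141.3 × 1.745 = 246.6 kmol.
N₂ fed = 246.6 × 79/21 = 927.6 kmol.
Fuel reacted = 0.97 × 31.4 → ξ = 30.46 kmol.
Outlet (n = n₀ + ν ξ):
  C₃H₆: 31.4 − 1(30.46) = 0.942
  O₂: 246.6 − 4.5(30.46) = 109.5
  N₂: 927.6 (inert)
  CO₂: 0 + 3(30.46) = 91.37
  H₂O: 0 + 3(30.46) = 91.37

928 kmol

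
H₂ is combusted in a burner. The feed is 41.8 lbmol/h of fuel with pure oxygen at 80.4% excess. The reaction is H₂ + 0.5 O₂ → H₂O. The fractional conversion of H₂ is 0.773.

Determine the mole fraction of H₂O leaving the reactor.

0.51

Stoichiometric O₂ = 0.5 × 41.8 = 20.9 lbmol/h; O₂ fed = 20.9 × 1.804 = 37.7 lbmol/h.
Fuel reacted = 0.773 × 41.8 → ξ = 32.31 lbmol/h.
Outlet (n = n₀ + ν ξ):
  H₂: 41.8 − 1(32.31) = 9.489
  O₂: 37.7 − 0.5(32.31) = 21.55
  H₂O: 0 + 1(32.31) = 32.31
Total out = 63.35 lbmol/h; y_H₂O = 32.31 / 63.35 = 0.5101.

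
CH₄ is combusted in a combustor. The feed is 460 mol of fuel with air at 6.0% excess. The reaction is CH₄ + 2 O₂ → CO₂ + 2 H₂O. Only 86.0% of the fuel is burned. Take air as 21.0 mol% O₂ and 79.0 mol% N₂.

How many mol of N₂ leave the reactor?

Stoichiometric O₂ = 2 × 460 = 920 mol; O₂ fed = 920 × 1.060 = 975.2 mol.
N₂ fed = 975.2 × 79/21 = 3669 mol.
Fuel reacted = 0.86 × 460 → ξ = 395.6 mol.
Outlet (n = n₀ + ν ξ):
  CH₄: 460 − 1(395.6) = 64.4
  O₂: 975.2 − 2(395.6) = 184
  N₂: 3669 (inert)
  CO₂: 0 + 1(395.6) = 395.6
  H₂O: 0 + 2(395.6) = 791.2

3670 mol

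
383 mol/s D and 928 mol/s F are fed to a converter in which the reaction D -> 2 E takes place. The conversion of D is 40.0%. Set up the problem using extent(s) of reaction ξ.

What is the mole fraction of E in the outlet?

0.209

D reacted = 0.4 × 383 = 153.2 mol/s; ν_D = −1, so ξ = 153.2/1 = 153.2 mol/s.
Outlet amounts (n = n₀ + ν ξ):
  D: 383 − 1(153.2) = 229.8
  E: 0 + 2(153.2) = 306.4
  F: 928 (inert)
Total out = 1464 mol/s; y_E = 306.4 / 1464 = 0.2093.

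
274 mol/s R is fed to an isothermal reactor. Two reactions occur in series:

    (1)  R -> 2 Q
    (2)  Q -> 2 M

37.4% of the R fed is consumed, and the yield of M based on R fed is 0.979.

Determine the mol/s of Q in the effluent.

70.8 mol/s

Conversion of R: R consumed = 1ξ₁ = 0.374 × 274 → ξ₁ = 102.5 mol/s.
Yield of M: 2ξ₂ / 274 = 0.979 → ξ₂ = 134.1 mol/s.
Outlet amounts (n = n₀ + Σ ν·ξ):
  R: 274 − 1(102.5) = 171.5
  Q: 0 + 2(102.5) − 1(134.1) = 70.83
  M: 0 + 2(134.1) = 268.2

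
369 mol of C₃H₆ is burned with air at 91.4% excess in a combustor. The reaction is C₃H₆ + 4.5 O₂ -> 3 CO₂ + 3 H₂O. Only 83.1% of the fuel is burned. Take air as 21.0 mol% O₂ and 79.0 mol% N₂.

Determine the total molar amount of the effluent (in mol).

15700 mol

Stoichiometric O₂ = 4.5 × 369 = 1660 mol; O₂ fed = 1660 × 1.914 = 3178 mol.
N₂ fed = 3178 × 79/21 = 11960 mol.
Fuel reacted = 0.831 × 369 → ξ = 306.6 mol.
Outlet (n = n₀ + ν ξ):
  C₃H₆: 369 − 1(306.6) = 62.36
  O₂: 3178 − 4.5(306.6) = 1798
  N₂: 11960 (inert)
  CO₂: 0 + 3(306.6) = 919.9
  H₂O: 0 + 3(306.6) = 919.9
Total out = 62.36 + 1798 + 11960 + 919.9 + 919.9 = 15660 mol.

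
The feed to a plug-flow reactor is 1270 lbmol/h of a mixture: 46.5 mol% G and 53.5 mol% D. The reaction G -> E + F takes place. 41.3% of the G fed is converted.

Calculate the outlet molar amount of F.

244 lbmol/h

G reacted = 0.413 × 590.5 = 243.9 lbmol/h; ν_G = −1, so ξ = 243.9/1 = 243.9 lbmol/h.
Outlet amounts (n = n₀ + ν ξ):
  G: 590.5 − 1(243.9) = 346.7
  E: 0 + 1(243.9) = 243.9
  F: 0 + 1(243.9) = 243.9
  D: 679.5 (inert)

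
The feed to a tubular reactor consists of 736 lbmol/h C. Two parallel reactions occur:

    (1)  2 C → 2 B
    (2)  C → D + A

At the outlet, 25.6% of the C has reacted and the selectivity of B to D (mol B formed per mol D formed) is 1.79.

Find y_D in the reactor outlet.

0.084

Conversion of C: C consumed = 0.256 × 736 = 188.4 lbmol/h = 2ξ₁ + 1ξ₂.
Selectivity: 2ξ₁ / (1ξ₂) = 1.79 → ξ₁ = 0.895 ξ₂.
Substitute: (2·0.895 + 1) ξ₂ = 188.4 → ξ₂ = 67.53 lbmol/h, ξ₁ = 60.44 lbmol/h.
Outlet amounts (n = n₀ + Σ ν·ξ):
  C: 736 − 2(60.44) − 1(67.53) = 547.6
  B: 0 + 2(60.44) = 120.9
  D: 0 + 1(67.53) = 67.53
  A: 0 + 1(67.53) = 67.53
Total out = 803.5 lbmol/h; y_D = 67.53 / 803.5 = 0.08404.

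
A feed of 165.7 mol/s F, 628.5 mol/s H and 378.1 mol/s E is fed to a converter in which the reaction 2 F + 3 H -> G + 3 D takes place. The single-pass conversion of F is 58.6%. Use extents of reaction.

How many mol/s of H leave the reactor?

483 mol/s

F reacted = 0.586 × 165.7 = 97.1 mol/s; ν_F = −2, so ξ = 97.1/2 = 48.55 mol/s.
Outlet amounts (n = n₀ + ν ξ):
  F: 165.7 − 2(48.55) = 68.6
  H: 628.5 − 3(48.55) = 482.8
  G: 0 + 1(48.55) = 48.55
  D: 0 + 3(48.55) = 145.7
  E: 378.1 (inert)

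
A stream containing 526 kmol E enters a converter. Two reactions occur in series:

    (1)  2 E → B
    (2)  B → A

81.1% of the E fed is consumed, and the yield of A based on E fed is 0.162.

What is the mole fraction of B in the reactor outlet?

0.41

Conversion of E: E consumed = 2ξ₁ = 0.811 × 526 → ξ₁ = 213.3 kmol.
Yield of A: 1ξ₂ / 526 = 0.162 → ξ₂ = 85.21 kmol.
Outlet amounts (n = n₀ + Σ ν·ξ):
  E: 526 − 2(213.3) = 99.41
  B: 0 + 1(213.3) − 1(85.21) = 128.1
  A: 0 + 1(85.21) = 85.21
Total out = 312.7 kmol; y_B = 128.1 / 312.7 = 0.4096.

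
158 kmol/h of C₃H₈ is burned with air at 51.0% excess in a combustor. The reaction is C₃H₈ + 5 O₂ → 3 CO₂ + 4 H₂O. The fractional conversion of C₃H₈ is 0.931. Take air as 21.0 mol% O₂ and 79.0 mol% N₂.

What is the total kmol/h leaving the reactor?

5990 kmol/h

Stoichiometric O₂ = 5 × 158 = 790 kmol/h; O₂ fed = 790 × 1.510 = 1193 kmol/h.
N₂ fed = 1193 × 79/21 = 4488 kmol/h.
Fuel reacted = 0.931 × 158 → ξ = 147.1 kmol/h.
Outlet (n = n₀ + ν ξ):
  C₃H₈: 158 − 1(147.1) = 10.9
  O₂: 1193 − 5(147.1) = 457.4
  N₂: 4488 (inert)
  CO₂: 0 + 3(147.1) = 441.3
  H₂O: 0 + 4(147.1) = 588.4
Total out = 10.9 + 457.4 + 4488 + 441.3 + 588.4 = 5986 kmol/h.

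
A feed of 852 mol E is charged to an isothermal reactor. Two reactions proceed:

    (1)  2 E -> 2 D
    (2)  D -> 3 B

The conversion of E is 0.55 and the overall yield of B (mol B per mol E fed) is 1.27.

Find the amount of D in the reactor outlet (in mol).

Conversion of E: E consumed = 2ξ₁ = 0.55 × 852 → ξ₁ = 234.3 mol.
Yield of B: 3ξ₂ / 852 = 1.27 → ξ₂ = 360.7 mol.
Outlet amounts (n = n₀ + Σ ν·ξ):
  E: 852 − 2(234.3) = 383.4
  D: 0 + 2(234.3) − 1(360.7) = 107.9
  B: 0 + 3(360.7) = 1082

108 mol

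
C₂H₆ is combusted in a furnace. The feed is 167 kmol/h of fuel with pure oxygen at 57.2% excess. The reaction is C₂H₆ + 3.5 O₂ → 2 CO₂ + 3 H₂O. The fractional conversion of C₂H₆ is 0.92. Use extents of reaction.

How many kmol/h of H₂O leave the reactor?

461 kmol/h

Stoichiometric O₂ = 3.5 × 167 = 584.5 kmol/h; O₂ fed = 584.5 × 1.572 = 918.8 kmol/h.
Fuel reacted = 0.92 × 167 → ξ = 153.6 kmol/h.
Outlet (n = n₀ + ν ξ):
  C₂H₆: 167 − 1(153.6) = 13.36
  O₂: 918.8 − 3.5(153.6) = 381.1
  CO₂: 0 + 2(153.6) = 307.3
  H₂O: 0 + 3(153.6) = 460.9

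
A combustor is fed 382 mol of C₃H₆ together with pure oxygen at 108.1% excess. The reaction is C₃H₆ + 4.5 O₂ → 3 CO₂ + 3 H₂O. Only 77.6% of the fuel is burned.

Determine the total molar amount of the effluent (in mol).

Stoichiometric O₂ = 4.5 × 382 = 1719 mol; O₂ fed = 1719 × 2.081 = 3577 mol.
Fuel reacted = 0.776 × 382 → ξ = 296.4 mol.
Outlet (n = n₀ + ν ξ):
  C₃H₆: 382 − 1(296.4) = 85.57
  O₂: 3577 − 4.5(296.4) = 2243
  CO₂: 0 + 3(296.4) = 889.3
  H₂O: 0 + 3(296.4) = 889.3
Total out = 85.57 + 2243 + 889.3 + 889.3 = 4107 mol.

4110 mol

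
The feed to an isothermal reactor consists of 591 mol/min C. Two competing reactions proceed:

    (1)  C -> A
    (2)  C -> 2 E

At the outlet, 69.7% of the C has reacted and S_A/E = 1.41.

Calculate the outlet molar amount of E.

216 mol/min

Conversion of C: C consumed = 0.697 × 591 = 411.9 mol/min = 1ξ₁ + 1ξ₂.
Selectivity: 1ξ₁ / (2ξ₂) = 1.41 → ξ₁ = 2.82 ξ₂.
Substitute: (1·2.82 + 1) ξ₂ = 411.9 → ξ₂ = 107.8 mol/min, ξ₁ = 304.1 mol/min.
Outlet amounts (n = n₀ + Σ ν·ξ):
  C: 591 − 1(304.1) − 1(107.8) = 179.1
  A: 0 + 1(304.1) = 304.1
  E: 0 + 2(107.8) = 215.7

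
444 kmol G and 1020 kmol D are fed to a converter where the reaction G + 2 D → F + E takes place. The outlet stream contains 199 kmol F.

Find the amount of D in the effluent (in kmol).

622 kmol

For F: n = n₀ + 1ξ → 199 = 0 + 1ξ, giving ξ = 199 kmol.
Outlet amounts (n = n₀ + ν ξ):
  G: 444 − 1(199) = 245
  D: 1020 − 2(199) = 622
  F: 0 + 1(199) = 199
  E: 0 + 1(199) = 199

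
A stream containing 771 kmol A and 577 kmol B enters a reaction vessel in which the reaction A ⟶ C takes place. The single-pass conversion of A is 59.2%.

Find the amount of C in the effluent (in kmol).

456 kmol

A reacted = 0.592 × 771 = 456.4 kmol; ν_A = −1, so ξ = 456.4/1 = 456.4 kmol.
Outlet amounts (n = n₀ + ν ξ):
  A: 771 − 1(456.4) = 314.6
  C: 0 + 1(456.4) = 456.4
  B: 577 (inert)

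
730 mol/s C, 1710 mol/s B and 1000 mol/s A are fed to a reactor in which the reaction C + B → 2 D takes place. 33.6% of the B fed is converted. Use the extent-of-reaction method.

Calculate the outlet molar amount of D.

1150 mol/s

B reacted = 0.336 × 1710 = 574.6 mol/s; ν_B = −1, so ξ = 574.6/1 = 574.6 mol/s.
Outlet amounts (n = n₀ + ν ξ):
  C: 730 − 1(574.6) = 155.4
  B: 1710 − 1(574.6) = 1135
  D: 0 + 2(574.6) = 1149
  A: 1000 (inert)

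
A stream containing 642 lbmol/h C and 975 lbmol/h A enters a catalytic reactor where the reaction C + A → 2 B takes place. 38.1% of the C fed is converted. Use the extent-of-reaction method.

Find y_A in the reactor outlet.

0.452

C reacted = 0.381 × 642 = 244.6 lbmol/h; ν_C = −1, so ξ = 244.6/1 = 244.6 lbmol/h.
Outlet amounts (n = n₀ + ν ξ):
  C: 642 − 1(244.6) = 397.4
  A: 975 − 1(244.6) = 730.4
  B: 0 + 2(244.6) = 489.2
Total out = 1617 lbmol/h; y_A = 730.4 / 1617 = 0.4517.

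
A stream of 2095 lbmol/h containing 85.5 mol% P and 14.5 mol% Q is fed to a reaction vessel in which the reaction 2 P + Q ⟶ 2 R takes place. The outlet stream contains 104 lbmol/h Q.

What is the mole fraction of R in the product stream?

For Q: n = n₀ − 1ξ → 104 = 303.8 − 1ξ, giving ξ = 199.8 lbmol/h.
Outlet amounts (n = n₀ + ν ξ):
  P: 1791 − 2(199.8) = 1392
  Q: 303.8 − 1(199.8) = 104
  R: 0 + 2(199.8) = 399.5
Total out = 1895 lbmol/h; y_R = 399.5 / 1895 = 0.2108.

0.211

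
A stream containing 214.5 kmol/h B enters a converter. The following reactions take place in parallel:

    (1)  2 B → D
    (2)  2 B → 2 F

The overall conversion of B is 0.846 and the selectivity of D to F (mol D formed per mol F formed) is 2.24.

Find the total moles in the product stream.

140 kmol/h

Conversion of B: B consumed = 0.846 × 214.5 = 181.5 kmol/h = 2ξ₁ + 2ξ₂.
Selectivity: 1ξ₁ / (2ξ₂) = 2.24 → ξ₁ = 4.48 ξ₂.
Substitute: (2·4.48 + 2) ξ₂ = 181.5 → ξ₂ = 16.56 kmol/h, ξ₁ = 74.18 kmol/h.
Outlet amounts (n = n₀ + Σ ν·ξ):
  B: 214.5 − 2(74.18) − 2(16.56) = 33.03
  D: 0 + 1(74.18) = 74.18
  F: 0 + 2(16.56) = 33.11
Total out = 33.03 + 74.18 + 33.11 = 140.3 kmol/h.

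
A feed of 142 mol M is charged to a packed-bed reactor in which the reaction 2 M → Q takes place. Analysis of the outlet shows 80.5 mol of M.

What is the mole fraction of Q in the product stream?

0.276

For M: n = n₀ − 2ξ → 80.5 = 142 − 2ξ, giving ξ = 30.75 mol.
Outlet amounts (n = n₀ + ν ξ):
  M: 142 − 2(30.75) = 80.5
  Q: 0 + 1(30.75) = 30.75
Total out = 111.2 mol; y_Q = 30.75 / 111.2 = 0.2764.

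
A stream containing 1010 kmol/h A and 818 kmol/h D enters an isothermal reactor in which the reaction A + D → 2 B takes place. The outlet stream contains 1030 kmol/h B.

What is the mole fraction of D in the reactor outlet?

For B: n = n₀ + 2ξ → 1030 = 0 + 2ξ, giving ξ = 515 kmol/h.
Outlet amounts (n = n₀ + ν ξ):
  A: 1010 − 1(515) = 495
  D: 818 − 1(515) = 303
  B: 0 + 2(515) = 1030
Total out = 1828 kmol/h; y_D = 303 / 1828 = 0.1658.

0.166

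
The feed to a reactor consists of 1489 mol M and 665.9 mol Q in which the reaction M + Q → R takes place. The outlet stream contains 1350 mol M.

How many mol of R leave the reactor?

139 mol

For M: n = n₀ − 1ξ → 1350 = 1489 − 1ξ, giving ξ = 139 mol.
Outlet amounts (n = n₀ + ν ξ):
  M: 1489 − 1(139) = 1350
  Q: 665.9 − 1(139) = 526.9
  R: 0 + 1(139) = 139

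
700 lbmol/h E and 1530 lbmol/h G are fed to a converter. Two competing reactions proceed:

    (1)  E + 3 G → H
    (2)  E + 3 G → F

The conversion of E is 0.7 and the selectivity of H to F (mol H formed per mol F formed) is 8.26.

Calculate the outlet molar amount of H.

437 lbmol/h

Conversion of E: E consumed = 0.7 × 700 = 490 lbmol/h = 1ξ₁ + 1ξ₂.
Selectivity: 1ξ₁ / (1ξ₂) = 8.26 → ξ₁ = 8.26 ξ₂.
Substitute: (1·8.26 + 1) ξ₂ = 490 → ξ₂ = 52.92 lbmol/h, ξ₁ = 437.1 lbmol/h.
Outlet amounts (n = n₀ + Σ ν·ξ):
  E: 700 − 1(437.1) − 1(52.92) = 210
  G: 1530 − 3(437.1) − 3(52.92) = 60
  H: 0 + 1(437.1) = 437.1
  F: 0 + 1(52.92) = 52.92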